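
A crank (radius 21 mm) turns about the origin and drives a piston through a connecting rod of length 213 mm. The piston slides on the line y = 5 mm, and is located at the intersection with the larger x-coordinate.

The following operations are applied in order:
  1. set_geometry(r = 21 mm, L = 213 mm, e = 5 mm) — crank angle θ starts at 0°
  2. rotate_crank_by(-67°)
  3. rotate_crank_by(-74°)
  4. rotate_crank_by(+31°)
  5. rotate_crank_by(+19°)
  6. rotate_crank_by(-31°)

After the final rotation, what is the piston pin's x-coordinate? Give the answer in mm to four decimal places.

200.6469

set_geometry: r = 21 mm, L = 213 mm, e = 5 mm; θ ← 0°
rotate_crank_by(-67°): θ ← 0° -67° = -67°
rotate_crank_by(-74°): θ ← -67° -74° = -141°
rotate_crank_by(+31°): θ ← -141° +31° = -110°
rotate_crank_by(+19°): θ ← -110° +19° = -91°
rotate_crank_by(-31°): θ ← -91° -31° = -122°
crank pin P = (r cos θ, r sin θ) = (-11.128305, -17.809010)
h = r sin θ − e = -17.809010 − 5 = -22.809010
x = r cos θ + √(L² − h²) = -11.128305 + √(45369.0 − 520.2509) = -11.128305 + 211.775232 = 200.646928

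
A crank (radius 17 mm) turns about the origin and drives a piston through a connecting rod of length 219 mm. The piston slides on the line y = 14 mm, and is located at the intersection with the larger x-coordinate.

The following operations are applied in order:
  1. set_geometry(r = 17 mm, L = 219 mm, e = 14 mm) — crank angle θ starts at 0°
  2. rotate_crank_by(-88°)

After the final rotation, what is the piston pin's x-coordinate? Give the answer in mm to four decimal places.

217.3896

set_geometry: r = 17 mm, L = 219 mm, e = 14 mm; θ ← 0°
rotate_crank_by(-88°): θ ← 0° -88° = -88°
crank pin P = (r cos θ, r sin θ) = (0.593291, -16.989644)
h = r sin θ − e = -16.989644 − 14 = -30.989644
x = r cos θ + √(L² − h²) = 0.593291 + √(47961.0 − 960.3580) = 0.593291 + 216.796314 = 217.389606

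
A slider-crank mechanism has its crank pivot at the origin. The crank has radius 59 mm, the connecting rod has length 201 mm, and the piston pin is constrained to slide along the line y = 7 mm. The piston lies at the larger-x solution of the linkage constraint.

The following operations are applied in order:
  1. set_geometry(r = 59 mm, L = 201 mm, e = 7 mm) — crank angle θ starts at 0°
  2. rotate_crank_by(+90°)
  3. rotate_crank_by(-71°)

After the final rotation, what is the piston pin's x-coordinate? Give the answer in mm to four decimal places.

256.4145

set_geometry: r = 59 mm, L = 201 mm, e = 7 mm; θ ← 0°
rotate_crank_by(+90°): θ ← 0° +90° = 90°
rotate_crank_by(-71°): θ ← 90° -71° = 19°
crank pin P = (r cos θ, r sin θ) = (55.785596, 19.208521)
h = r sin θ − e = 19.208521 − 7 = 12.208521
x = r cos θ + √(L² − h²) = 55.785596 + √(40401.0 − 149.0480) = 55.785596 + 200.628891 = 256.414487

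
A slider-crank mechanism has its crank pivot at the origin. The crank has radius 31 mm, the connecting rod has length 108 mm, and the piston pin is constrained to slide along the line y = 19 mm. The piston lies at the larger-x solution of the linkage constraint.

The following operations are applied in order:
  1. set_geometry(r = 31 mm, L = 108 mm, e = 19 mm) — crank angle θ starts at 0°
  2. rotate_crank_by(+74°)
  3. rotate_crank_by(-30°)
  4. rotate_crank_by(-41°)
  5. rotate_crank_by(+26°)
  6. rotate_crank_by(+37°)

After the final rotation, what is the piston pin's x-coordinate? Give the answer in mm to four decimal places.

set_geometry: r = 31 mm, L = 108 mm, e = 19 mm; θ ← 0°
rotate_crank_by(+74°): θ ← 0° +74° = 74°
rotate_crank_by(-30°): θ ← 74° -30° = 44°
rotate_crank_by(-41°): θ ← 44° -41° = 3°
rotate_crank_by(+26°): θ ← 3° +26° = 29°
rotate_crank_by(+37°): θ ← 29° +37° = 66°
crank pin P = (r cos θ, r sin θ) = (12.608836, 28.319909)
h = r sin θ − e = 28.319909 − 19 = 9.319909
x = r cos θ + √(L² − h²) = 12.608836 + √(11664.0 − 86.8607) = 12.608836 + 107.597116 = 120.205952

120.2060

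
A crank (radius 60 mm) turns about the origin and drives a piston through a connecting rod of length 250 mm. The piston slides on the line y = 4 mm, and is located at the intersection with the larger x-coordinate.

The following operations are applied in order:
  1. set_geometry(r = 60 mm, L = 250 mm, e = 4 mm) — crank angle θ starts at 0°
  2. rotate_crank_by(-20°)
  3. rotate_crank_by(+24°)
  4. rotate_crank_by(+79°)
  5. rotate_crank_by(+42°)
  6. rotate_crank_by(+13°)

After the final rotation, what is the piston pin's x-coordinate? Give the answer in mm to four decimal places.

set_geometry: r = 60 mm, L = 250 mm, e = 4 mm; θ ← 0°
rotate_crank_by(-20°): θ ← 0° -20° = -20°
rotate_crank_by(+24°): θ ← -20° +24° = 4°
rotate_crank_by(+79°): θ ← 4° +79° = 83°
rotate_crank_by(+42°): θ ← 83° +42° = 125°
rotate_crank_by(+13°): θ ← 125° +13° = 138°
crank pin P = (r cos θ, r sin θ) = (-44.588690, 40.147836)
h = r sin θ − e = 40.147836 − 4 = 36.147836
x = r cos θ + √(L² − h²) = -44.588690 + √(62500.0 − 1306.6661) = -44.588690 + 247.372864 = 202.784175

202.7842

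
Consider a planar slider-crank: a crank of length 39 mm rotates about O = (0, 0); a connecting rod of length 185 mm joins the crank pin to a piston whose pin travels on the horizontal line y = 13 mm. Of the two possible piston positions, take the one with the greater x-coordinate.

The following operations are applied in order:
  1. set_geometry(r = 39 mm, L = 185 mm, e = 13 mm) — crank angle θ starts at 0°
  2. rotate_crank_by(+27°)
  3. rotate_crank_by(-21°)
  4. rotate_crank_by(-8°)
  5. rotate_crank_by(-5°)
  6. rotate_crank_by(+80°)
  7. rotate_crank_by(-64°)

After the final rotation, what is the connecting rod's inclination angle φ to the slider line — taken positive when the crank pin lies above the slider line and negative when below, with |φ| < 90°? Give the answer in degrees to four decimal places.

-2.1372

set_geometry: r = 39 mm, L = 185 mm, e = 13 mm; θ ← 0°
rotate_crank_by(+27°): θ ← 0° +27° = 27°
rotate_crank_by(-21°): θ ← 27° -21° = 6°
rotate_crank_by(-8°): θ ← 6° -8° = -2°
rotate_crank_by(-5°): θ ← -2° -5° = -7°
rotate_crank_by(+80°): θ ← -7° +80° = 73°
rotate_crank_by(-64°): θ ← 73° -64° = 9°
crank pin P = (r cos θ, r sin θ) = (38.519845, 6.100944)
h = r sin θ − e = 6.100944 − 13 = -6.899056
sin φ = h / L = -6.899056 / 185 = -0.03729219
φ = arcsin(-0.03729219) = -2.137181°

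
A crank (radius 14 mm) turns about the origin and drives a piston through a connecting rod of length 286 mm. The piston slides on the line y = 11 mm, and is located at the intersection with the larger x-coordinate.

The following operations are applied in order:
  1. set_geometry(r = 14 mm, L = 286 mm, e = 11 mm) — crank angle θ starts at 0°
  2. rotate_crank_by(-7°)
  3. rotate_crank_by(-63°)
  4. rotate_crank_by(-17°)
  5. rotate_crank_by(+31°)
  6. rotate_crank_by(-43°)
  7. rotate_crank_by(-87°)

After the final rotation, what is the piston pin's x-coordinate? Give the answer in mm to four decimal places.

set_geometry: r = 14 mm, L = 286 mm, e = 11 mm; θ ← 0°
rotate_crank_by(-7°): θ ← 0° -7° = -7°
rotate_crank_by(-63°): θ ← -7° -63° = -70°
rotate_crank_by(-17°): θ ← -70° -17° = -87°
rotate_crank_by(+31°): θ ← -87° +31° = -56°
rotate_crank_by(-43°): θ ← -56° -43° = -99°
rotate_crank_by(-87°): θ ← -99° -87° = -186°
crank pin P = (r cos θ, r sin θ) = (-13.923307, 1.463398)
h = r sin θ − e = 1.463398 − 11 = -9.536602
x = r cos θ + √(L² − h²) = -13.923307 + √(81796.0 − 90.9468) = -13.923307 + 285.840958 = 271.917651

271.9177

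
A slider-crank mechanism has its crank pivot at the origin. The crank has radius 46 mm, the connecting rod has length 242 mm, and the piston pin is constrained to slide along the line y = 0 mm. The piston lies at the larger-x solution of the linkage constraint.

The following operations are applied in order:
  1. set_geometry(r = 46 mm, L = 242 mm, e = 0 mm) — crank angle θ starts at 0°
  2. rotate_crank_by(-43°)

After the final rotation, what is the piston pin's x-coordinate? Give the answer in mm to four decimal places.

273.6002

set_geometry: r = 46 mm, L = 242 mm, e = 0 mm; θ ← 0°
rotate_crank_by(-43°): θ ← 0° -43° = -43°
crank pin P = (r cos θ, r sin θ) = (33.642270, -31.371925)
h = r sin θ − e = -31.371925 − 0 = -31.371925
x = r cos θ + √(L² − h²) = 33.642270 + √(58564.0 − 984.1977) = 33.642270 + 239.957918 = 273.600188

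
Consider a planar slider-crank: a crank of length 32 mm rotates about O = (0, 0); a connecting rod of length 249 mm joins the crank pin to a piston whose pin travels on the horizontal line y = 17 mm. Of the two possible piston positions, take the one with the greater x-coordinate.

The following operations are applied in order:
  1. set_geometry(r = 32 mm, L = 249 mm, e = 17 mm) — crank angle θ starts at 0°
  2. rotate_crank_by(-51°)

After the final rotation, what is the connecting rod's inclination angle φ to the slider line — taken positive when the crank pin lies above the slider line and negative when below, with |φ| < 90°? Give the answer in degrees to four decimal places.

-9.6801

set_geometry: r = 32 mm, L = 249 mm, e = 17 mm; θ ← 0°
rotate_crank_by(-51°): θ ← 0° -51° = -51°
crank pin P = (r cos θ, r sin θ) = (20.138253, -24.868671)
h = r sin θ − e = -24.868671 − 17 = -41.868671
sin φ = h / L = -41.868671 / 249 = -0.16814727
φ = arcsin(-0.16814727) = -9.680115°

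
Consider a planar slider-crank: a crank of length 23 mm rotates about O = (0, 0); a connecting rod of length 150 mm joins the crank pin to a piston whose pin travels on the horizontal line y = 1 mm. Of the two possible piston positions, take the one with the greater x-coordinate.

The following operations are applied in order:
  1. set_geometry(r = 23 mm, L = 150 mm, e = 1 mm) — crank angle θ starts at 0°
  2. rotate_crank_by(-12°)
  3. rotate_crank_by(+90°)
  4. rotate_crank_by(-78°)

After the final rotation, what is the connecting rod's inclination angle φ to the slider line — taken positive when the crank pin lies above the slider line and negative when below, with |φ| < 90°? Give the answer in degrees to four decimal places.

set_geometry: r = 23 mm, L = 150 mm, e = 1 mm; θ ← 0°
rotate_crank_by(-12°): θ ← 0° -12° = -12°
rotate_crank_by(+90°): θ ← -12° +90° = 78°
rotate_crank_by(-78°): θ ← 78° -78° = 0°
crank pin P = (r cos θ, r sin θ) = (23.000000, 0.000000)
h = r sin θ − e = 0.000000 − 1 = -1.000000
sin φ = h / L = -1.000000 / 150 = -0.00666667
φ = arcsin(-0.00666667) = -0.381975°

-0.3820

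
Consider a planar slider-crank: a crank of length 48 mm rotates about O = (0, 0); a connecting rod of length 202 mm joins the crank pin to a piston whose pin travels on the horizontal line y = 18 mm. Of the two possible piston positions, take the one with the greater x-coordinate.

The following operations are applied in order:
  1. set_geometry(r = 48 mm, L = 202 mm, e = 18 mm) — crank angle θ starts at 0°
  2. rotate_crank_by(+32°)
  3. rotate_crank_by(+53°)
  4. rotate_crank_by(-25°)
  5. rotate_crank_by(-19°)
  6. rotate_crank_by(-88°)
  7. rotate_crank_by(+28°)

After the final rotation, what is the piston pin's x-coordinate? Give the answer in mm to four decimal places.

244.5662

set_geometry: r = 48 mm, L = 202 mm, e = 18 mm; θ ← 0°
rotate_crank_by(+32°): θ ← 0° +32° = 32°
rotate_crank_by(+53°): θ ← 32° +53° = 85°
rotate_crank_by(-25°): θ ← 85° -25° = 60°
rotate_crank_by(-19°): θ ← 60° -19° = 41°
rotate_crank_by(-88°): θ ← 41° -88° = -47°
rotate_crank_by(+28°): θ ← -47° +28° = -19°
crank pin P = (r cos θ, r sin θ) = (45.384892, -15.627271)
h = r sin θ − e = -15.627271 − 18 = -33.627271
x = r cos θ + √(L² − h²) = 45.384892 + √(40804.0 − 1130.7934) = 45.384892 + 199.181341 = 244.566233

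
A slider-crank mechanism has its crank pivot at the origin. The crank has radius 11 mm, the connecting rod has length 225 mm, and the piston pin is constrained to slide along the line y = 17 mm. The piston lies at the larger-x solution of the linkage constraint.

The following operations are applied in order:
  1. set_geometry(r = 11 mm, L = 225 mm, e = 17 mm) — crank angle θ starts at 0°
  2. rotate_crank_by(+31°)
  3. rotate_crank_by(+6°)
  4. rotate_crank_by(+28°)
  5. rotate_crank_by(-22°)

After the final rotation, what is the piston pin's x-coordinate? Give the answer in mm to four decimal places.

232.8443

set_geometry: r = 11 mm, L = 225 mm, e = 17 mm; θ ← 0°
rotate_crank_by(+31°): θ ← 0° +31° = 31°
rotate_crank_by(+6°): θ ← 31° +6° = 37°
rotate_crank_by(+28°): θ ← 37° +28° = 65°
rotate_crank_by(-22°): θ ← 65° -22° = 43°
crank pin P = (r cos θ, r sin θ) = (8.044891, 7.501982)
h = r sin θ − e = 7.501982 − 17 = -9.498018
x = r cos θ + √(L² − h²) = 8.044891 + √(50625.0 − 90.2123) = 8.044891 + 224.799439 = 232.844329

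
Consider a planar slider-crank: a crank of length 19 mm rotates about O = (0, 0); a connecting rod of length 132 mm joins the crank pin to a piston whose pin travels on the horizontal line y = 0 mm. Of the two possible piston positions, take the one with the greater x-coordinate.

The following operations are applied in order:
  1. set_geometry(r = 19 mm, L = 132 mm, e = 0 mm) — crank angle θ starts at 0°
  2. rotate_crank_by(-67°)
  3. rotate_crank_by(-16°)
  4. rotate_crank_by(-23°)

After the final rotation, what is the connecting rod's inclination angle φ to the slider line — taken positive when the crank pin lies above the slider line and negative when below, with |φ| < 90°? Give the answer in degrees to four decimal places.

set_geometry: r = 19 mm, L = 132 mm, e = 0 mm; θ ← 0°
rotate_crank_by(-67°): θ ← 0° -67° = -67°
rotate_crank_by(-16°): θ ← -67° -16° = -83°
rotate_crank_by(-23°): θ ← -83° -23° = -106°
crank pin P = (r cos θ, r sin θ) = (-5.237110, -18.263972)
h = r sin θ − e = -18.263972 − 0 = -18.263972
sin φ = h / L = -18.263972 / 132 = -0.13836343
φ = arcsin(-0.13836343) = -7.953156°

-7.9532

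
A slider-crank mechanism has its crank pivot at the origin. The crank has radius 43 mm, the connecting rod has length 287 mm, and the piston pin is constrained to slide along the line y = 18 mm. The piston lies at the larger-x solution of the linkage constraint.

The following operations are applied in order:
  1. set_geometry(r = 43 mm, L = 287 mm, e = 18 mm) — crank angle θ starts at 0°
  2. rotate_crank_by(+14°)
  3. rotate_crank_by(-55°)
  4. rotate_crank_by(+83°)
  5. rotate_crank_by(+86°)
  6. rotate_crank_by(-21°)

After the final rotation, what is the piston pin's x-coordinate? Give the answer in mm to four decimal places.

set_geometry: r = 43 mm, L = 287 mm, e = 18 mm; θ ← 0°
rotate_crank_by(+14°): θ ← 0° +14° = 14°
rotate_crank_by(-55°): θ ← 14° -55° = -41°
rotate_crank_by(+83°): θ ← -41° +83° = 42°
rotate_crank_by(+86°): θ ← 42° +86° = 128°
rotate_crank_by(-21°): θ ← 128° -21° = 107°
crank pin P = (r cos θ, r sin θ) = (-12.571983, 41.121105)
h = r sin θ − e = 41.121105 − 18 = 23.121105
x = r cos θ + √(L² − h²) = -12.571983 + √(82369.0 − 534.5855) = -12.571983 + 286.067150 = 273.495167

273.4952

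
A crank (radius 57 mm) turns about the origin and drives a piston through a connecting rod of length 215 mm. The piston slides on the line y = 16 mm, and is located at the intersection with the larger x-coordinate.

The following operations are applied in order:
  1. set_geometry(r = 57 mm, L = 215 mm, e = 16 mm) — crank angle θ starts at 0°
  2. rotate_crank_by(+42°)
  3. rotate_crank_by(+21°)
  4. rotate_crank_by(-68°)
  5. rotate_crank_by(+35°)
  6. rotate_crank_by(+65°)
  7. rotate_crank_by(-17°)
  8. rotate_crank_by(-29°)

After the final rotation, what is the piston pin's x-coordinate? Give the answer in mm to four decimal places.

set_geometry: r = 57 mm, L = 215 mm, e = 16 mm; θ ← 0°
rotate_crank_by(+42°): θ ← 0° +42° = 42°
rotate_crank_by(+21°): θ ← 42° +21° = 63°
rotate_crank_by(-68°): θ ← 63° -68° = -5°
rotate_crank_by(+35°): θ ← -5° +35° = 30°
rotate_crank_by(+65°): θ ← 30° +65° = 95°
rotate_crank_by(-17°): θ ← 95° -17° = 78°
rotate_crank_by(-29°): θ ← 78° -29° = 49°
crank pin P = (r cos θ, r sin θ) = (37.395365, 43.018446)
h = r sin θ − e = 43.018446 − 16 = 27.018446
x = r cos θ + √(L² − h²) = 37.395365 + √(46225.0 − 729.9964) = 37.395365 + 213.295578 = 250.690943

250.6909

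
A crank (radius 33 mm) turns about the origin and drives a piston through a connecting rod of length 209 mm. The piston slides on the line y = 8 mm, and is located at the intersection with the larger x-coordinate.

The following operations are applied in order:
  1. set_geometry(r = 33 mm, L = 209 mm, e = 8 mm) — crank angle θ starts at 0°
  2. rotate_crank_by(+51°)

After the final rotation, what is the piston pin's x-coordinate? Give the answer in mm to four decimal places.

set_geometry: r = 33 mm, L = 209 mm, e = 8 mm; θ ← 0°
rotate_crank_by(+51°): θ ← 0° +51° = 51°
crank pin P = (r cos θ, r sin θ) = (20.767573, 25.645817)
h = r sin θ − e = 25.645817 − 8 = 17.645817
x = r cos θ + √(L² − h²) = 20.767573 + √(43681.0 − 311.3748) = 20.767573 + 208.253752 = 229.021325

229.0213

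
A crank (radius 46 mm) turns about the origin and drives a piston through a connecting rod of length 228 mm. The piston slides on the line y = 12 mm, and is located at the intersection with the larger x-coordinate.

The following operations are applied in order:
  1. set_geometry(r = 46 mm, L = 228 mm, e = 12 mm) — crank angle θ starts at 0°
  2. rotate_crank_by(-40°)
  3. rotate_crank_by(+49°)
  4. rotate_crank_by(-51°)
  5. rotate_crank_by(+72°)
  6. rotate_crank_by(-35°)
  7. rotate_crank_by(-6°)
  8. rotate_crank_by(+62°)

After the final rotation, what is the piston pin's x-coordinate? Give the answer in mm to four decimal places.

255.7085

set_geometry: r = 46 mm, L = 228 mm, e = 12 mm; θ ← 0°
rotate_crank_by(-40°): θ ← 0° -40° = -40°
rotate_crank_by(+49°): θ ← -40° +49° = 9°
rotate_crank_by(-51°): θ ← 9° -51° = -42°
rotate_crank_by(+72°): θ ← -42° +72° = 30°
rotate_crank_by(-35°): θ ← 30° -35° = -5°
rotate_crank_by(-6°): θ ← -5° -6° = -11°
rotate_crank_by(+62°): θ ← -11° +62° = 51°
crank pin P = (r cos θ, r sin θ) = (28.948738, 35.748714)
h = r sin θ − e = 35.748714 − 12 = 23.748714
x = r cos θ + √(L² − h²) = 28.948738 + √(51984.0 − 564.0014) = 28.948738 + 226.759782 = 255.708520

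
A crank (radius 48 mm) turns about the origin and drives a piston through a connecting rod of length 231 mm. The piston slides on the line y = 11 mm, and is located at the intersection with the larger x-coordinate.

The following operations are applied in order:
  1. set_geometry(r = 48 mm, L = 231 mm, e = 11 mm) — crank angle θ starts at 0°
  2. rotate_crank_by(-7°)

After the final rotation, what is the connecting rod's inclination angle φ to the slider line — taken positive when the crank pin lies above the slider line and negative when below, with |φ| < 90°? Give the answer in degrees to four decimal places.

set_geometry: r = 48 mm, L = 231 mm, e = 11 mm; θ ← 0°
rotate_crank_by(-7°): θ ← 0° -7° = -7°
crank pin P = (r cos θ, r sin θ) = (47.642215, -5.849728)
h = r sin θ − e = -5.849728 − 11 = -16.849728
sin φ = h / L = -16.849728 / 231 = -0.07294255
φ = arcsin(-0.07294255) = -4.183015°

-4.1830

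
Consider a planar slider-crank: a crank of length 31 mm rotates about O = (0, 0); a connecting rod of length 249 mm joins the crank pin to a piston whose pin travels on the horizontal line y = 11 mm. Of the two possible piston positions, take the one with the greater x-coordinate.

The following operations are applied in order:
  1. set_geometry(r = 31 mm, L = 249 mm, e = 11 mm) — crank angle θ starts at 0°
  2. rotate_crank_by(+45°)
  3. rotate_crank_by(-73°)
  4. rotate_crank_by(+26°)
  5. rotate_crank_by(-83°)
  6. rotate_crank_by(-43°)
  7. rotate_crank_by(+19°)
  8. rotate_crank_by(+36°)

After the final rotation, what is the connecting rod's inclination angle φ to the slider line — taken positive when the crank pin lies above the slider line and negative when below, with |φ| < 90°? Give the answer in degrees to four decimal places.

set_geometry: r = 31 mm, L = 249 mm, e = 11 mm; θ ← 0°
rotate_crank_by(+45°): θ ← 0° +45° = 45°
rotate_crank_by(-73°): θ ← 45° -73° = -28°
rotate_crank_by(+26°): θ ← -28° +26° = -2°
rotate_crank_by(-83°): θ ← -2° -83° = -85°
rotate_crank_by(-43°): θ ← -85° -43° = -128°
rotate_crank_by(+19°): θ ← -128° +19° = -109°
rotate_crank_by(+36°): θ ← -109° +36° = -73°
crank pin P = (r cos θ, r sin θ) = (9.063523, -29.645447)
h = r sin θ − e = -29.645447 − 11 = -40.645447
sin φ = h / L = -40.645447 / 249 = -0.16323473
φ = arcsin(-0.16323473) = -9.394702°

-9.3947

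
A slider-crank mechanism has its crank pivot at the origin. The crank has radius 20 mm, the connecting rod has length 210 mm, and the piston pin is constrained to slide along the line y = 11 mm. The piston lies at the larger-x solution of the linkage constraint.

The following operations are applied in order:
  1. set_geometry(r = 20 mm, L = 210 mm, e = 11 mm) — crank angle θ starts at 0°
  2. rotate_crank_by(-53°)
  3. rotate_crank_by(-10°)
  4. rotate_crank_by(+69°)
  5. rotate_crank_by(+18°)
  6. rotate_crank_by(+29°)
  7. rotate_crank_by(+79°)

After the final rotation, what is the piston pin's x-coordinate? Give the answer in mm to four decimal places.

set_geometry: r = 20 mm, L = 210 mm, e = 11 mm; θ ← 0°
rotate_crank_by(-53°): θ ← 0° -53° = -53°
rotate_crank_by(-10°): θ ← -53° -10° = -63°
rotate_crank_by(+69°): θ ← -63° +69° = 6°
rotate_crank_by(+18°): θ ← 6° +18° = 24°
rotate_crank_by(+29°): θ ← 24° +29° = 53°
rotate_crank_by(+79°): θ ← 53° +79° = 132°
crank pin P = (r cos θ, r sin θ) = (-13.382612, 14.862897)
h = r sin θ − e = 14.862897 − 11 = 3.862897
x = r cos θ + √(L² − h²) = -13.382612 + √(44100.0 − 14.9220) = -13.382612 + 209.964468 = 196.581856

196.5819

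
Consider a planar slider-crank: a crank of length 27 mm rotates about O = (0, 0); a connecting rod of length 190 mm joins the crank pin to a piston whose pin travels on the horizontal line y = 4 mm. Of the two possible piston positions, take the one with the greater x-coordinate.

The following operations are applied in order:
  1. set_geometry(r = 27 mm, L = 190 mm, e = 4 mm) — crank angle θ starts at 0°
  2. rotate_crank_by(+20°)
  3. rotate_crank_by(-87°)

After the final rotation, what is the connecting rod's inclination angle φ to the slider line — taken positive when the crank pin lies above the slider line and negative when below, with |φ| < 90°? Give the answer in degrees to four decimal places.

-8.7348

set_geometry: r = 27 mm, L = 190 mm, e = 4 mm; θ ← 0°
rotate_crank_by(+20°): θ ← 0° +20° = 20°
rotate_crank_by(-87°): θ ← 20° -87° = -67°
crank pin P = (r cos θ, r sin θ) = (10.549740, -24.853631)
h = r sin θ − e = -24.853631 − 4 = -28.853631
sin φ = h / L = -28.853631 / 190 = -0.15186122
φ = arcsin(-0.15186122) = -8.734802°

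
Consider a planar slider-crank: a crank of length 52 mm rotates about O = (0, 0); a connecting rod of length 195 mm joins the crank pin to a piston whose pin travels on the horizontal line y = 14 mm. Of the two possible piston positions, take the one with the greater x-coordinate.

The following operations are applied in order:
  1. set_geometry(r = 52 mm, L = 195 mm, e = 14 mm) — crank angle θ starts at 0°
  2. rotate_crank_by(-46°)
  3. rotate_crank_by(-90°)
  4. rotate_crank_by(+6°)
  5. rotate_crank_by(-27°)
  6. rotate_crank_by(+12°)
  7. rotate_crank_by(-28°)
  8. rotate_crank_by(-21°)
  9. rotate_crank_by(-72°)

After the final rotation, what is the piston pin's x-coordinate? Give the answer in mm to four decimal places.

187.6594

set_geometry: r = 52 mm, L = 195 mm, e = 14 mm; θ ← 0°
rotate_crank_by(-46°): θ ← 0° -46° = -46°
rotate_crank_by(-90°): θ ← -46° -90° = -136°
rotate_crank_by(+6°): θ ← -136° +6° = -130°
rotate_crank_by(-27°): θ ← -130° -27° = -157°
rotate_crank_by(+12°): θ ← -157° +12° = -145°
rotate_crank_by(-28°): θ ← -145° -28° = -173°
rotate_crank_by(-21°): θ ← -173° -21° = -194°
rotate_crank_by(-72°): θ ← -194° -72° = -266°
crank pin P = (r cos θ, r sin θ) = (-3.627337, 51.873331)
h = r sin θ − e = 51.873331 − 14 = 37.873331
x = r cos θ + √(L² − h²) = -3.627337 + √(38025.0 − 1434.3892) = -3.627337 + 191.286724 = 187.659387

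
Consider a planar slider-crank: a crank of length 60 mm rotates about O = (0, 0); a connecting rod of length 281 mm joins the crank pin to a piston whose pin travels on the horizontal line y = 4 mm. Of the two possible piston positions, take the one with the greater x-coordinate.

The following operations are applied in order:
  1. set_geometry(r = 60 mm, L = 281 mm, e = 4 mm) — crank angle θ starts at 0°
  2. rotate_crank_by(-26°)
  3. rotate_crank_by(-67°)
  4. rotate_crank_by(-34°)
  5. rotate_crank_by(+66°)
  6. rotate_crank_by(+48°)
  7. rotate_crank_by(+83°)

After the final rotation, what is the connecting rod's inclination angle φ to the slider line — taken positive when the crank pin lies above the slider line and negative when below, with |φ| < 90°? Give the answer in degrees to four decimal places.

set_geometry: r = 60 mm, L = 281 mm, e = 4 mm; θ ← 0°
rotate_crank_by(-26°): θ ← 0° -26° = -26°
rotate_crank_by(-67°): θ ← -26° -67° = -93°
rotate_crank_by(-34°): θ ← -93° -34° = -127°
rotate_crank_by(+66°): θ ← -127° +66° = -61°
rotate_crank_by(+48°): θ ← -61° +48° = -13°
rotate_crank_by(+83°): θ ← -13° +83° = 70°
crank pin P = (r cos θ, r sin θ) = (20.521209, 56.381557)
h = r sin θ − e = 56.381557 − 4 = 52.381557
sin φ = h / L = 52.381557 / 281 = 0.18641124
φ = arcsin(0.18641124) = 10.743422°

10.7434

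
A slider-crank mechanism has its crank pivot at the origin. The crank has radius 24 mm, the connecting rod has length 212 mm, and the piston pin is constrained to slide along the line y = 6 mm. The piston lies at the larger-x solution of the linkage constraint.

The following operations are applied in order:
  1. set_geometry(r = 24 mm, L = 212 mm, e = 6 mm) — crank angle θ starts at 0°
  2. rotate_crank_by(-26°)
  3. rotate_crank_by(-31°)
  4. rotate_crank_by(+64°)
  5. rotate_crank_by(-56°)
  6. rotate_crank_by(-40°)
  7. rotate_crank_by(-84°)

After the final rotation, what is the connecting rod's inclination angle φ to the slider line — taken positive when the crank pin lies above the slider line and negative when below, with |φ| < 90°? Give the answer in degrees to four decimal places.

set_geometry: r = 24 mm, L = 212 mm, e = 6 mm; θ ← 0°
rotate_crank_by(-26°): θ ← 0° -26° = -26°
rotate_crank_by(-31°): θ ← -26° -31° = -57°
rotate_crank_by(+64°): θ ← -57° +64° = 7°
rotate_crank_by(-56°): θ ← 7° -56° = -49°
rotate_crank_by(-40°): θ ← -49° -40° = -89°
rotate_crank_by(-84°): θ ← -89° -84° = -173°
crank pin P = (r cos θ, r sin θ) = (-23.821108, -2.924864)
h = r sin θ − e = -2.924864 − 6 = -8.924864
sin φ = h / L = -8.924864 / 212 = -0.04209842
φ = arcsin(-0.04209842) = -2.412775°

-2.4128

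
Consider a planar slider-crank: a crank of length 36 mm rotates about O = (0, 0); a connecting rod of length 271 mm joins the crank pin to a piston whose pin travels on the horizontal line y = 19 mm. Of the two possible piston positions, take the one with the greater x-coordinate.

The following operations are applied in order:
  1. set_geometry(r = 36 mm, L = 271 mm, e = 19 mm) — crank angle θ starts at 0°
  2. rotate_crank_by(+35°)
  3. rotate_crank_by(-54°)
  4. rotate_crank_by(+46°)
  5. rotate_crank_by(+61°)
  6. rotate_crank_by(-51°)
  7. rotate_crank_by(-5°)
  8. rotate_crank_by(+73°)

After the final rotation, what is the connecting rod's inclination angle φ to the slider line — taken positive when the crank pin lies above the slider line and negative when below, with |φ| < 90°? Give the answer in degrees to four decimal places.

3.3367

set_geometry: r = 36 mm, L = 271 mm, e = 19 mm; θ ← 0°
rotate_crank_by(+35°): θ ← 0° +35° = 35°
rotate_crank_by(-54°): θ ← 35° -54° = -19°
rotate_crank_by(+46°): θ ← -19° +46° = 27°
rotate_crank_by(+61°): θ ← 27° +61° = 88°
rotate_crank_by(-51°): θ ← 88° -51° = 37°
rotate_crank_by(-5°): θ ← 37° -5° = 32°
rotate_crank_by(+73°): θ ← 32° +73° = 105°
crank pin P = (r cos θ, r sin θ) = (-9.317486, 34.773330)
h = r sin θ − e = 34.773330 − 19 = 15.773330
sin φ = h / L = 15.773330 / 271 = 0.05820417
φ = arcsin(0.05820417) = 3.336739°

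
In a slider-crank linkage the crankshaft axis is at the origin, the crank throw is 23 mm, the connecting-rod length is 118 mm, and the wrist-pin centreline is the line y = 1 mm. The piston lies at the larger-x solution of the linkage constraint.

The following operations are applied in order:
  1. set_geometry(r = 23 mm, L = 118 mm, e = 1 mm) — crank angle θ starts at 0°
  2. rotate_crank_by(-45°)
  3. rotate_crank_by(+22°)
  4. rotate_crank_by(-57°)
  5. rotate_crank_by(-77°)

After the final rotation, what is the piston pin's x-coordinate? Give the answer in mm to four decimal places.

set_geometry: r = 23 mm, L = 118 mm, e = 1 mm; θ ← 0°
rotate_crank_by(-45°): θ ← 0° -45° = -45°
rotate_crank_by(+22°): θ ← -45° +22° = -23°
rotate_crank_by(-57°): θ ← -23° -57° = -80°
rotate_crank_by(-77°): θ ← -80° -77° = -157°
crank pin P = (r cos θ, r sin θ) = (-21.171612, -8.986816)
h = r sin θ − e = -8.986816 − 1 = -9.986816
x = r cos θ + √(L² − h²) = -21.171612 + √(13924.0 − 99.7365) = -21.171612 + 117.576628 = 96.405017

96.4050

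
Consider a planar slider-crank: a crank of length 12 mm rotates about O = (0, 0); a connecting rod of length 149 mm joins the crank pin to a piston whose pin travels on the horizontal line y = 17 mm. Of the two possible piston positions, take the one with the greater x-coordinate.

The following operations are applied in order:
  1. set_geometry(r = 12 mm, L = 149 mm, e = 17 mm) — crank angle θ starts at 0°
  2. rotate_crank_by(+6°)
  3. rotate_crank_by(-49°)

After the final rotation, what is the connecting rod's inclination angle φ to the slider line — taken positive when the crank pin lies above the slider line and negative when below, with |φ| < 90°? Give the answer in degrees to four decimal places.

-9.7308

set_geometry: r = 12 mm, L = 149 mm, e = 17 mm; θ ← 0°
rotate_crank_by(+6°): θ ← 0° +6° = 6°
rotate_crank_by(-49°): θ ← 6° -49° = -43°
crank pin P = (r cos θ, r sin θ) = (8.776244, -8.183980)
h = r sin θ − e = -8.183980 − 17 = -25.183980
sin φ = h / L = -25.183980 / 149 = -0.16902000
φ = arcsin(-0.16902000) = -9.730845°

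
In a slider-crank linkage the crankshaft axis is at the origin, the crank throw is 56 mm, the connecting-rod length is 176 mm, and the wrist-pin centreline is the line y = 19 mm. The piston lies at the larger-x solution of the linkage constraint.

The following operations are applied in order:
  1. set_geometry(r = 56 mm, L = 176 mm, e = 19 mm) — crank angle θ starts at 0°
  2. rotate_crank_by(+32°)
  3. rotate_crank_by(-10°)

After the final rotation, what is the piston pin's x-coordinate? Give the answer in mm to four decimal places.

set_geometry: r = 56 mm, L = 176 mm, e = 19 mm; θ ← 0°
rotate_crank_by(+32°): θ ← 0° +32° = 32°
rotate_crank_by(-10°): θ ← 32° -10° = 22°
crank pin P = (r cos θ, r sin θ) = (51.922296, 20.977969)
h = r sin θ − e = 20.977969 − 19 = 1.977969
x = r cos θ + √(L² − h²) = 51.922296 + √(30976.0 − 3.9124) = 51.922296 + 175.988885 = 227.911181

227.9112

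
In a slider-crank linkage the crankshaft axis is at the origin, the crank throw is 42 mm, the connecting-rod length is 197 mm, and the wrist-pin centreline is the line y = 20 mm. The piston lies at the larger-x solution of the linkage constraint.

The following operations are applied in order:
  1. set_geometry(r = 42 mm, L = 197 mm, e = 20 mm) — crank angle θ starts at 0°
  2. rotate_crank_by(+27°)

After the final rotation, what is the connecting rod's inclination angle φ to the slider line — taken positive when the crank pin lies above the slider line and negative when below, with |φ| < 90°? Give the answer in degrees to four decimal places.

set_geometry: r = 42 mm, L = 197 mm, e = 20 mm; θ ← 0°
rotate_crank_by(+27°): θ ← 0° +27° = 27°
crank pin P = (r cos θ, r sin θ) = (37.422274, 19.067601)
h = r sin θ − e = 19.067601 − 20 = -0.932399
sin φ = h / L = -0.932399 / 197 = -0.00473299
φ = arcsin(-0.00473299) = -0.271181°

-0.2712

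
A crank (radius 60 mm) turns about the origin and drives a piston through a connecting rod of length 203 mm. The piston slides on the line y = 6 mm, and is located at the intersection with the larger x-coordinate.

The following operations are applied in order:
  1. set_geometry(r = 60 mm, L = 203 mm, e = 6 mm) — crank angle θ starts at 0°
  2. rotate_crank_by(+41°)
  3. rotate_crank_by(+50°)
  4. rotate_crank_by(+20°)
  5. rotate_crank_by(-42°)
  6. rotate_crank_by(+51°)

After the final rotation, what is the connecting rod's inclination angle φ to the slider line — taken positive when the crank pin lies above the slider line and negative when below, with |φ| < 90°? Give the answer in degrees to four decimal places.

13.0859

set_geometry: r = 60 mm, L = 203 mm, e = 6 mm; θ ← 0°
rotate_crank_by(+41°): θ ← 0° +41° = 41°
rotate_crank_by(+50°): θ ← 41° +50° = 91°
rotate_crank_by(+20°): θ ← 91° +20° = 111°
rotate_crank_by(-42°): θ ← 111° -42° = 69°
rotate_crank_by(+51°): θ ← 69° +51° = 120°
crank pin P = (r cos θ, r sin θ) = (-30.000000, 51.961524)
h = r sin θ − e = 51.961524 − 6 = 45.961524
sin φ = h / L = 45.961524 / 203 = 0.22641145
φ = arcsin(0.22641145) = 13.085890°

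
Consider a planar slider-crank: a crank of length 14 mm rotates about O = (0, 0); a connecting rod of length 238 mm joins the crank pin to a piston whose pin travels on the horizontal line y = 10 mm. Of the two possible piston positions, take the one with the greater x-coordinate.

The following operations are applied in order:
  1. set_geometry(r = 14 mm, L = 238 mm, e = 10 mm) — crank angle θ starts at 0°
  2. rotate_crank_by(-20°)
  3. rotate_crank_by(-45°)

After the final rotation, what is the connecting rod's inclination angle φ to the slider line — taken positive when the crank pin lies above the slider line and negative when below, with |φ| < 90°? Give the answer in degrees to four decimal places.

set_geometry: r = 14 mm, L = 238 mm, e = 10 mm; θ ← 0°
rotate_crank_by(-20°): θ ← 0° -20° = -20°
rotate_crank_by(-45°): θ ← -20° -45° = -65°
crank pin P = (r cos θ, r sin θ) = (5.916656, -12.688309)
h = r sin θ − e = -12.688309 − 10 = -22.688309
sin φ = h / L = -22.688309 / 238 = -0.09532903
φ = arcsin(-0.09532903) = -5.470258°

-5.4703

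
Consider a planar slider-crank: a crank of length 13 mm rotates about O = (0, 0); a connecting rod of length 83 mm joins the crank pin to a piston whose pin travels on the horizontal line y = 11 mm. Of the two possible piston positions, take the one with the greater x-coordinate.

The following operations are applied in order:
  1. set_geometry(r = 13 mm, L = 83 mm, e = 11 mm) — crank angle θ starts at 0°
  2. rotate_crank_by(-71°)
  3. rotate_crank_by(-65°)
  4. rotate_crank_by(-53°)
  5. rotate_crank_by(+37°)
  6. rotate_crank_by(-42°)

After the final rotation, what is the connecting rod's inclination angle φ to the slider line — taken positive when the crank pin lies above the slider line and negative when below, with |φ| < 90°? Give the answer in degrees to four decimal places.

set_geometry: r = 13 mm, L = 83 mm, e = 11 mm; θ ← 0°
rotate_crank_by(-71°): θ ← 0° -71° = -71°
rotate_crank_by(-65°): θ ← -71° -65° = -136°
rotate_crank_by(-53°): θ ← -136° -53° = -189°
rotate_crank_by(+37°): θ ← -189° +37° = -152°
rotate_crank_by(-42°): θ ← -152° -42° = -194°
crank pin P = (r cos θ, r sin θ) = (-12.613844, 3.144985)
h = r sin θ − e = 3.144985 − 11 = -7.855015
sin φ = h / L = -7.855015 / 83 = -0.09463874
φ = arcsin(-0.09463874) = -5.430527°

-5.4305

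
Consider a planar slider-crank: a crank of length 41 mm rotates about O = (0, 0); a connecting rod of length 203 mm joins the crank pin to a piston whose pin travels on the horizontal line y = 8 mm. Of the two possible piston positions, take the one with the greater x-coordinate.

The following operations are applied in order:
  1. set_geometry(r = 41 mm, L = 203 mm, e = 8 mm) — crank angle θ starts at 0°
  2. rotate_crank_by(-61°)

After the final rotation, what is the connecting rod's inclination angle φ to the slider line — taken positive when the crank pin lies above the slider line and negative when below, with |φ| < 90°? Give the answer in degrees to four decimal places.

-12.4775

set_geometry: r = 41 mm, L = 203 mm, e = 8 mm; θ ← 0°
rotate_crank_by(-61°): θ ← 0° -61° = -61°
crank pin P = (r cos θ, r sin θ) = (19.877194, -35.859408)
h = r sin θ − e = -35.859408 − 8 = -43.859408
sin φ = h / L = -43.859408 / 203 = -0.21605620
φ = arcsin(-0.21605620) = -12.477499°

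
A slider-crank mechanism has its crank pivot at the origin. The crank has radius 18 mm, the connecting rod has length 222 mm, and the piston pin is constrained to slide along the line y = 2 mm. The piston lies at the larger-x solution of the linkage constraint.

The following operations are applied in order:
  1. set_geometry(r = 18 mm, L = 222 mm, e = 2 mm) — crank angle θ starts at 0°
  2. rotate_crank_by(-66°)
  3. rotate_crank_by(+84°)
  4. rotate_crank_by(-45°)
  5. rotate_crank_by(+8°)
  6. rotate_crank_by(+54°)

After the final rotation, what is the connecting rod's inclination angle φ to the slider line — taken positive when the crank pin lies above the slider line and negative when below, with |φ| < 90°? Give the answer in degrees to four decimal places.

set_geometry: r = 18 mm, L = 222 mm, e = 2 mm; θ ← 0°
rotate_crank_by(-66°): θ ← 0° -66° = -66°
rotate_crank_by(+84°): θ ← -66° +84° = 18°
rotate_crank_by(-45°): θ ← 18° -45° = -27°
rotate_crank_by(+8°): θ ← -27° +8° = -19°
rotate_crank_by(+54°): θ ← -19° +54° = 35°
crank pin P = (r cos θ, r sin θ) = (14.744737, 10.324376)
h = r sin θ − e = 10.324376 − 2 = 8.324376
sin φ = h / L = 8.324376 / 222 = 0.03749719
φ = arcsin(0.03749719) = 2.148934°

2.1489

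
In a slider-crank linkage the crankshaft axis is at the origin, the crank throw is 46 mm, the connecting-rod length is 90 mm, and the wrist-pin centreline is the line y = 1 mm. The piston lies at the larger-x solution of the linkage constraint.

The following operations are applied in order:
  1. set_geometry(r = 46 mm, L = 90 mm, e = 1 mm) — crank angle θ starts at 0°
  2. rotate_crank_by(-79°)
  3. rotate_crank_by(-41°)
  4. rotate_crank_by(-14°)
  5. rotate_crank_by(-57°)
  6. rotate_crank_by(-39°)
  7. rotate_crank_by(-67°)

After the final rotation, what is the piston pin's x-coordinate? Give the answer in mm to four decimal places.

101.5129

set_geometry: r = 46 mm, L = 90 mm, e = 1 mm; θ ← 0°
rotate_crank_by(-79°): θ ← 0° -79° = -79°
rotate_crank_by(-41°): θ ← -79° -41° = -120°
rotate_crank_by(-14°): θ ← -120° -14° = -134°
rotate_crank_by(-57°): θ ← -134° -57° = -191°
rotate_crank_by(-39°): θ ← -191° -39° = -230°
rotate_crank_by(-67°): θ ← -230° -67° = -297°
crank pin P = (r cos θ, r sin θ) = (20.883563, 40.986300)
h = r sin θ − e = 40.986300 − 1 = 39.986300
x = r cos θ + √(L² − h²) = 20.883563 + √(8100.0 − 1598.9042) = 20.883563 + 80.629373 = 101.512936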